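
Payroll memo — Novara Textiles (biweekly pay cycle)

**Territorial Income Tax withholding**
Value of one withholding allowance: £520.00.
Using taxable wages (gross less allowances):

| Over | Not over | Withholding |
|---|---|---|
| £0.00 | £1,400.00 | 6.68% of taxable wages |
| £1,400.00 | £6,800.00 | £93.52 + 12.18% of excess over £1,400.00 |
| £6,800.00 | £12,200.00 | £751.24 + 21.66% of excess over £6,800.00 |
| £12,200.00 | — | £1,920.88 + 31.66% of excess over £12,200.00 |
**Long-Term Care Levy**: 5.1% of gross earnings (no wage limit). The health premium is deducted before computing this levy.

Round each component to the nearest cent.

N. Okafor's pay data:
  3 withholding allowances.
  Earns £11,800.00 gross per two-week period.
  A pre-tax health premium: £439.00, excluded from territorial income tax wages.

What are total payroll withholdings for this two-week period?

Territorial Income Tax: taxable = £11,800.00 − £439.00 − 3×£520.00 = £9,801.00
  £751.24 + 21.66% × (£9,801.00 − £6,800.00) = £751.24 + 21.66% × £3,001.00 = £1,401.26
Long-Term Care Levy: 5.1% × £11,361.00 = £579.41
Total: £1,401.26 + £579.41 = £1,980.67

£1,980.67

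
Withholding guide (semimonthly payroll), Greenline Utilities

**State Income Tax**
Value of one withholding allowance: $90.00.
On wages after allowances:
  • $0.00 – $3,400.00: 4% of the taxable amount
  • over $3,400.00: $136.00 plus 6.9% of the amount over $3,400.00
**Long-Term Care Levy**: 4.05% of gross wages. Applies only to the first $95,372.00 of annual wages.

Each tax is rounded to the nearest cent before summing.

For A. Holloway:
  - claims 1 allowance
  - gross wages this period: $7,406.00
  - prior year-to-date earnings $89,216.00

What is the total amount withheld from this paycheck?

$655.52

State Income Tax: taxable = $7,406.00 − 1×$90.00 = $7,316.00
  $136.00 + 6.9% × ($7,316.00 − $3,400.00) = $136.00 + 6.9% × $3,916.00 = $406.20
Long-Term Care Levy: cap $95,372.00 − YTD $89,216.00 = $6,156.00 subject; 4.05% × $6,156.00 = $249.32
Total: $406.20 + $249.32 = $655.52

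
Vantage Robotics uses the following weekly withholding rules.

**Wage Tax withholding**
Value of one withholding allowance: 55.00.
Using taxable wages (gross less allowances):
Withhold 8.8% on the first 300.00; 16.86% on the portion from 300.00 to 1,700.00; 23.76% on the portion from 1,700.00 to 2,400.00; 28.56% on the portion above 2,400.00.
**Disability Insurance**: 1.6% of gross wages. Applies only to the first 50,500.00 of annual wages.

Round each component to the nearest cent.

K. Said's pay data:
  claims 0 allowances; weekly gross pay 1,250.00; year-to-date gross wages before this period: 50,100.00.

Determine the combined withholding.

192.97

Wage Tax: taxable = 1,250.00
  26.40 + 16.86% × (1,250.00 − 300.00) = 26.40 + 16.86% × 950.00 = 186.57
Disability Insurance: cap 50,500.00 − YTD 50,100.00 = 400.00 subject; 1.6% × 400.00 = 6.40
Total: 186.57 + 6.40 = 192.97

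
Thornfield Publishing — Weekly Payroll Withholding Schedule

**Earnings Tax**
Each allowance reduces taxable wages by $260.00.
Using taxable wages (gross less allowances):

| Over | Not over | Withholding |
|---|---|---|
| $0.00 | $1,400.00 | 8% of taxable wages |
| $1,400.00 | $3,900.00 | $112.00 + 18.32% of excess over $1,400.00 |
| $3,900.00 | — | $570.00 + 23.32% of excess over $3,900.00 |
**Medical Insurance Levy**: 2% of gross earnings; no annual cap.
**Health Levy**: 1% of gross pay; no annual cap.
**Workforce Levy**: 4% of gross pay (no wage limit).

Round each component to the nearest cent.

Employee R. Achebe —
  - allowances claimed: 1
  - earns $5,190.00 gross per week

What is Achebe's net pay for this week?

$4,016.50

Earnings Tax: taxable = $5,190.00 − 1×$260.00 = $4,930.00
  $570.00 + 23.32% × ($4,930.00 − $3,900.00) = $570.00 + 23.32% × $1,030.00 = $810.20
Medical Insurance Levy: 2% × $5,190.00 = $103.80
Health Levy: 1% × $5,190.00 = $51.90
Workforce Levy: 4% × $5,190.00 = $207.60
Total withheld: $810.20 + $103.80 + $51.90 + $207.60 = $1,173.50
Net pay: $5,190.00 − $1,173.50 = $4,016.50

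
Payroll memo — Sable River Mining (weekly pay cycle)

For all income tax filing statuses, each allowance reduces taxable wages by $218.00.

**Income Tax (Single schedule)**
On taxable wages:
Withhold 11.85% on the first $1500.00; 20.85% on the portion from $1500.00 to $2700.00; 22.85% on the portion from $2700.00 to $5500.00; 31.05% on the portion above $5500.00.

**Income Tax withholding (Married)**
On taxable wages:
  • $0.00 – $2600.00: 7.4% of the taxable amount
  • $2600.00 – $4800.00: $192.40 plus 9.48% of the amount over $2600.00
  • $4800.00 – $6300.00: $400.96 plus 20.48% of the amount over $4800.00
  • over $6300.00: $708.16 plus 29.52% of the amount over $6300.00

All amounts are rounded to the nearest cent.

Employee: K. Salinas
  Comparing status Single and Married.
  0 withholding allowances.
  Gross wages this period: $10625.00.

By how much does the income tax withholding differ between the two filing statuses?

Income Tax (Single): taxable = $10625.00
  $1067.75 + 31.05% × ($10625.00 − $5500.00) = $1067.75 + 31.05% × $5125.00 = $2659.06
Income Tax (Married): taxable = $10625.00
  $708.16 + 29.52% × ($10625.00 − $6300.00) = $708.16 + 29.52% × $4325.00 = $1984.90
Difference: |$2659.06 − $1984.90| = $674.16 (higher under Single)

$674.16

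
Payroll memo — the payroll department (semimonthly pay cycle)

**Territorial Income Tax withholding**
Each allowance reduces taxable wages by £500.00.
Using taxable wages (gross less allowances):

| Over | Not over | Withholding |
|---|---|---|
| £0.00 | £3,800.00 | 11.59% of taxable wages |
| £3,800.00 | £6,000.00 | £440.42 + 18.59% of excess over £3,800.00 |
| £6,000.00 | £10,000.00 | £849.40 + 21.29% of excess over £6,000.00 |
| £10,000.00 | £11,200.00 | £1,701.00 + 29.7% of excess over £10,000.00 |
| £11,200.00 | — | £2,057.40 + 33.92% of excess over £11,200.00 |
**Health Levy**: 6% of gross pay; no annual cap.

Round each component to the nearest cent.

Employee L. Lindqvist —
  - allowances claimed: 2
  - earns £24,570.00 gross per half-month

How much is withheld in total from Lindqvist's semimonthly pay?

£7,727.50

Territorial Income Tax: taxable = £24,570.00 − 2×£500.00 = £23,570.00
  £2,057.40 + 33.92% × (£23,570.00 − £11,200.00) = £2,057.40 + 33.92% × £12,370.00 = £6,253.30
Health Levy: 6% × £24,570.00 = £1,474.20
Total: £6,253.30 + £1,474.20 = £7,727.50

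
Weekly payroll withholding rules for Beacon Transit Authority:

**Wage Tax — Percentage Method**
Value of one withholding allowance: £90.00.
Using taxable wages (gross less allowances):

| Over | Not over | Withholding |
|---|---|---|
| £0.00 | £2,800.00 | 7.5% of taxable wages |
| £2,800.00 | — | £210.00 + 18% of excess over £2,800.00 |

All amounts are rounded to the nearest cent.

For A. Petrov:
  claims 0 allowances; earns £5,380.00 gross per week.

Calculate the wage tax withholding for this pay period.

£674.40

Wage Tax: taxable = £5,380.00
  £210.00 + 18% × (£5,380.00 − £2,800.00) = £210.00 + 18% × £2,580.00 = £674.40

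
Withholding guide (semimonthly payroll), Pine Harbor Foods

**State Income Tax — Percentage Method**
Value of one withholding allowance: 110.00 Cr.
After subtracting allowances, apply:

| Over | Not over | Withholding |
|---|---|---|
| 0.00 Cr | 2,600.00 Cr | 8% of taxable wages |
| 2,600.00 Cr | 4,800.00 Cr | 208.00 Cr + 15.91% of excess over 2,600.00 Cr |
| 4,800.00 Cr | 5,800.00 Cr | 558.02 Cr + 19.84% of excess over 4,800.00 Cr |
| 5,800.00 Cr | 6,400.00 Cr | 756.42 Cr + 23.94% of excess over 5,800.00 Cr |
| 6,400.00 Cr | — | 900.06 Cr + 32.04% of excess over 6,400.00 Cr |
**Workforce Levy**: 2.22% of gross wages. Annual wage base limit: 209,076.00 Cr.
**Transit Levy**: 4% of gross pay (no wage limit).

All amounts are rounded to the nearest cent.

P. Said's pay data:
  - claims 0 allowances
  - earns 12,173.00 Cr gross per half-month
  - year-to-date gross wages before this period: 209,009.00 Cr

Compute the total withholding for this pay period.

3,238.14 Cr

State Income Tax: taxable = 12,173.00 Cr
  900.06 Cr + 32.04% × (12,173.00 Cr − 6,400.00 Cr) = 900.06 Cr + 32.04% × 5,773.00 Cr = 2,749.73 Cr
Workforce Levy: cap 209,076.00 Cr − YTD 209,009.00 Cr = 67.00 Cr subject; 2.22% × 67.00 Cr = 1.49 Cr
Transit Levy: 4% × 12,173.00 Cr = 486.92 Cr
Total: 2,749.73 Cr + 1.49 Cr + 486.92 Cr = 3,238.14 Cr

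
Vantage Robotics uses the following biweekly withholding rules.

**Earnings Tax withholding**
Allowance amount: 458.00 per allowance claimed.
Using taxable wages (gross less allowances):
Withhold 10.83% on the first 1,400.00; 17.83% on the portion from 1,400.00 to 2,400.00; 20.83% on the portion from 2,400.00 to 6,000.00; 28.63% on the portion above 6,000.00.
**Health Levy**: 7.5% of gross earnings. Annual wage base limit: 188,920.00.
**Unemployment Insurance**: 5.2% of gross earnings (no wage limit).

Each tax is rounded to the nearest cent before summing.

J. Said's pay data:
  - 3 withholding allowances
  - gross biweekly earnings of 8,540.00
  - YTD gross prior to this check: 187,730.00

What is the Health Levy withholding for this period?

Health Levy: cap 188,920.00 − YTD 187,730.00 = 1,190.00 subject; 7.5% × 1,190.00 = 89.25

89.25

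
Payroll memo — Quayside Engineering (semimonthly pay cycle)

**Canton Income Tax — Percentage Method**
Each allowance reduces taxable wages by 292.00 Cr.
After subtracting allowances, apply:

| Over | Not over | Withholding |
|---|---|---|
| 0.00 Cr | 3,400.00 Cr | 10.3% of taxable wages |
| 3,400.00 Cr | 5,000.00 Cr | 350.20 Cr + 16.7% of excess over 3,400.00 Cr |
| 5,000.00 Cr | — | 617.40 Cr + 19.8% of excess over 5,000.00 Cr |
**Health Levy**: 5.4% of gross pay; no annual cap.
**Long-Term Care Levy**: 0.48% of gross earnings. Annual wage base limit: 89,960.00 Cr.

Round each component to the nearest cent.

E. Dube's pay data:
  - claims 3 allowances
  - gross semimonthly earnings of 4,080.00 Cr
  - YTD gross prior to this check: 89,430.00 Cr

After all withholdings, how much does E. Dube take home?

Canton Income Tax: taxable = 4,080.00 Cr − 3×292.00 Cr = 3,204.00 Cr
  10.3% × 3,204.00 Cr = 330.01 Cr
Health Levy: 5.4% × 4,080.00 Cr = 220.32 Cr
Long-Term Care Levy: cap 89,960.00 Cr − YTD 89,430.00 Cr = 530.00 Cr subject; 0.48% × 530.00 Cr = 2.54 Cr
Total withheld: 330.01 Cr + 220.32 Cr + 2.54 Cr = 552.87 Cr
Net pay: 4,080.00 Cr − 552.87 Cr = 3,527.13 Cr

3,527.13 Cr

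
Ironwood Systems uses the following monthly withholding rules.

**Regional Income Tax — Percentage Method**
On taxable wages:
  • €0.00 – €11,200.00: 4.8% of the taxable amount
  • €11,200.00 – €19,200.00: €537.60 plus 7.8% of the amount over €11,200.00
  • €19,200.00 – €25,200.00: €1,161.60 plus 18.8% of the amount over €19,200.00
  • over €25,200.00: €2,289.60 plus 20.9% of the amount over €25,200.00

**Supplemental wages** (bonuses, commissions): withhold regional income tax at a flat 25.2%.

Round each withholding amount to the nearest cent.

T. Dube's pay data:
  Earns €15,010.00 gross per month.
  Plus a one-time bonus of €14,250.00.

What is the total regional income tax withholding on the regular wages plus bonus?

€4,425.78

Regional Income Tax: taxable = €15,010.00
  €537.60 + 7.8% × (€15,010.00 − €11,200.00) = €537.60 + 7.8% × €3,810.00 = €834.78
Supplemental (25.2% flat on bonus): 25.2% × €14,250.00 = €3,591.00
Total regional income tax: €834.78 + €3,591.00 = €4,425.78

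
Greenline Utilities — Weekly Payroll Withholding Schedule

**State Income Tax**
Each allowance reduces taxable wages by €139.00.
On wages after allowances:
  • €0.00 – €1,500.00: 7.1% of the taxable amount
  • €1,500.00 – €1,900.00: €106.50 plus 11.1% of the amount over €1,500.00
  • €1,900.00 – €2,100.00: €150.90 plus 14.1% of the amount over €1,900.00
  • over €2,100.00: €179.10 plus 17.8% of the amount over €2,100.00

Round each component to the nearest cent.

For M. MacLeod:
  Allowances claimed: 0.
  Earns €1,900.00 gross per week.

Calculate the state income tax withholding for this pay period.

€150.90

State Income Tax: taxable = €1,900.00
  €106.50 + 11.1% × (€1,900.00 − €1,500.00) = €106.50 + 11.1% × €400.00 = €150.90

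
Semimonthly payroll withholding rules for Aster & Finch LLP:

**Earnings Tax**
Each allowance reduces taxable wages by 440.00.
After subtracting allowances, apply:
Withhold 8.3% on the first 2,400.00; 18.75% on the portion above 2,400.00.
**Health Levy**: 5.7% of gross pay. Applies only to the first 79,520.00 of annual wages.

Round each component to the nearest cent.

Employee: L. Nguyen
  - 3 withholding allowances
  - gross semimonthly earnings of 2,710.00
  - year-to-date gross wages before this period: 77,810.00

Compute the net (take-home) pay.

2,497.16

Earnings Tax: taxable = 2,710.00 − 3×440.00 = 1,390.00
  8.3% × 1,390.00 = 115.37
Health Levy: cap 79,520.00 − YTD 77,810.00 = 1,710.00 subject; 5.7% × 1,710.00 = 97.47
Total withheld: 115.37 + 97.47 = 212.84
Net pay: 2,710.00 − 212.84 = 2,497.16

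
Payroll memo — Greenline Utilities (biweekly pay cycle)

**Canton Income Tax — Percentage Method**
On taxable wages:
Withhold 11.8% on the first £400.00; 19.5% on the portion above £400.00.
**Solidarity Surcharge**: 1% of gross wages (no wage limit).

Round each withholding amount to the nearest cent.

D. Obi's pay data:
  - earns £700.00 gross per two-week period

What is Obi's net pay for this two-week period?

Canton Income Tax: taxable = £700.00
  £47.20 + 19.5% × (£700.00 − £400.00) = £47.20 + 19.5% × £300.00 = £105.70
Solidarity Surcharge: 1% × £700.00 = £7.00
Total withheld: £105.70 + £7.00 = £112.70
Net pay: £700.00 − £112.70 = £587.30

£587.30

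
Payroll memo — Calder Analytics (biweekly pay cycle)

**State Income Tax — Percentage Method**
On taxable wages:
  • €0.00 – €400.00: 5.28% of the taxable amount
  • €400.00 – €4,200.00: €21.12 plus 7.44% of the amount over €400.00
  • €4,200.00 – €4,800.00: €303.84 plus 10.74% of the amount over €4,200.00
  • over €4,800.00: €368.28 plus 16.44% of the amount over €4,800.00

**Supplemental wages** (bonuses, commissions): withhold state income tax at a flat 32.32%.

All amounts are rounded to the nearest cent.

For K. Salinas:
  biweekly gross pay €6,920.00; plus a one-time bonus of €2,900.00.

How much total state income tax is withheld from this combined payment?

State Income Tax: taxable = €6,920.00
  €368.28 + 16.44% × (€6,920.00 − €4,800.00) = €368.28 + 16.44% × €2,120.00 = €716.81
Supplemental (32.32% flat on bonus): 32.32% × €2,900.00 = €937.28
Total state income tax: €716.81 + €937.28 = €1,654.09

€1,654.09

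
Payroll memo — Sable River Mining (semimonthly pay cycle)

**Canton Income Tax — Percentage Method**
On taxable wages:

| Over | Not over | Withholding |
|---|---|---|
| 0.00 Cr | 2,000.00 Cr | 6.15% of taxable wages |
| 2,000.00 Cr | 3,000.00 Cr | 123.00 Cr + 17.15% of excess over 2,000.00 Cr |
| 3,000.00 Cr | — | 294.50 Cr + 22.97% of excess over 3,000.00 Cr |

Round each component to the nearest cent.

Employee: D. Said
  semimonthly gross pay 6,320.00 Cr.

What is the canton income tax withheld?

1,057.10 Cr

Canton Income Tax: taxable = 6,320.00 Cr
  294.50 Cr + 22.97% × (6,320.00 Cr − 3,000.00 Cr) = 294.50 Cr + 22.97% × 3,320.00 Cr = 1,057.10 Cr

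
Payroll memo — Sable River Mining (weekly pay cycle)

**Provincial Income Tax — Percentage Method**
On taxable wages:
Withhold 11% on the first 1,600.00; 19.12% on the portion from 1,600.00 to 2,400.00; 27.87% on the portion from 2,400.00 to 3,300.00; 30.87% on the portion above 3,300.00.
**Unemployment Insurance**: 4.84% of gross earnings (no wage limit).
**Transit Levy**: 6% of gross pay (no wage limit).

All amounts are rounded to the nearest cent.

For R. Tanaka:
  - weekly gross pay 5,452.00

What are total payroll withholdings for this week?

Provincial Income Tax: taxable = 5,452.00
  579.79 + 30.87% × (5,452.00 − 3,300.00) = 579.79 + 30.87% × 2,152.00 = 1,244.11
Unemployment Insurance: 4.84% × 5,452.00 = 263.88
Transit Levy: 6% × 5,452.00 = 327.12
Total: 1,244.11 + 263.88 + 327.12 = 1,835.11

1,835.11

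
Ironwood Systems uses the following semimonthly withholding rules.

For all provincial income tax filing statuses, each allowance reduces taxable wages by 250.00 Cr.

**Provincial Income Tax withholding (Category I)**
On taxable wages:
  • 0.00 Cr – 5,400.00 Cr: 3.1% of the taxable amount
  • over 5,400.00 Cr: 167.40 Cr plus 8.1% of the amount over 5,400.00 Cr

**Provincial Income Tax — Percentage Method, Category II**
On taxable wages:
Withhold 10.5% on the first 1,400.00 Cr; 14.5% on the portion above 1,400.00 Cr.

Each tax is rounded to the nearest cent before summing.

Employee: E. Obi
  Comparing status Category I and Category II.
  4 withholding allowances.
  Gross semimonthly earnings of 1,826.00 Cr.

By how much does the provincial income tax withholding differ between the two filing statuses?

Provincial Income Tax (Category I): taxable = 1,826.00 Cr − 4×250.00 Cr = 826.00 Cr
  3.1% × 826.00 Cr = 25.61 Cr
Provincial Income Tax (Category II): taxable = 1,826.00 Cr − 4×250.00 Cr = 826.00 Cr
  10.5% × 826.00 Cr = 86.73 Cr
Difference: |25.61 Cr − 86.73 Cr| = 61.12 Cr (higher under Category II)

61.12 Cr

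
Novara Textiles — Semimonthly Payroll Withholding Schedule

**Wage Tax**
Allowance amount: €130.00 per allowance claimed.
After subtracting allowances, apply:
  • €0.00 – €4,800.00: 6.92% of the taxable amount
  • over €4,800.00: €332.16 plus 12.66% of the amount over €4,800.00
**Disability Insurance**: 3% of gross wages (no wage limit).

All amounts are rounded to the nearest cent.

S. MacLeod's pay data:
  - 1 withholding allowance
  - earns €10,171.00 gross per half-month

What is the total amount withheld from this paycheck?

€1,300.80

Wage Tax: taxable = €10,171.00 − 1×€130.00 = €10,041.00
  €332.16 + 12.66% × (€10,041.00 − €4,800.00) = €332.16 + 12.66% × €5,241.00 = €995.67
Disability Insurance: 3% × €10,171.00 = €305.13
Total: €995.67 + €305.13 = €1,300.80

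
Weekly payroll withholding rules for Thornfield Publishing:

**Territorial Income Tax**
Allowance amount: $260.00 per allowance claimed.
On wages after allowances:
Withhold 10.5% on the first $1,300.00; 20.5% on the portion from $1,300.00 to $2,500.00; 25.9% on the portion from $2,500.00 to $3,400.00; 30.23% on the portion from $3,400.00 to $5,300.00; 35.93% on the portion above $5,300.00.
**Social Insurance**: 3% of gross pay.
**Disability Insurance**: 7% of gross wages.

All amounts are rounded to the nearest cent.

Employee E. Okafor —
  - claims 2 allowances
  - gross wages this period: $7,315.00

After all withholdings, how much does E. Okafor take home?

$4,856.38

Territorial Income Tax: taxable = $7,315.00 − 2×$260.00 = $6,795.00
  $1,189.97 + 35.93% × ($6,795.00 − $5,300.00) = $1,189.97 + 35.93% × $1,495.00 = $1,727.12
Social Insurance: 3% × $7,315.00 = $219.45
Disability Insurance: 7% × $7,315.00 = $512.05
Total withheld: $1,727.12 + $219.45 + $512.05 = $2,458.62
Net pay: $7,315.00 − $2,458.62 = $4,856.38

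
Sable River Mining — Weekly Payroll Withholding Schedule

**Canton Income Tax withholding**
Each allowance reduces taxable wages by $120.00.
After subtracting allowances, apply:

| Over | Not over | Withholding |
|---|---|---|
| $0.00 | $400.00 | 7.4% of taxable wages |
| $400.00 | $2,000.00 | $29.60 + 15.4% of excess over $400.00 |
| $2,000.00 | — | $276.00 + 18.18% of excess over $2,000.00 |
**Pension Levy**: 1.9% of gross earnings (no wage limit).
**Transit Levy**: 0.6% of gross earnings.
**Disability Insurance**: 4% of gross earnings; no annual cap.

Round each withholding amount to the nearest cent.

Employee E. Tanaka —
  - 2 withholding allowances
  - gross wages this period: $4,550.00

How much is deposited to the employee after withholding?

Canton Income Tax: taxable = $4,550.00 − 2×$120.00 = $4,310.00
  $276.00 + 18.18% × ($4,310.00 − $2,000.00) = $276.00 + 18.18% × $2,310.00 = $695.96
Pension Levy: 1.9% × $4,550.00 = $86.45
Transit Levy: 0.6% × $4,550.00 = $27.30
Disability Insurance: 4% × $4,550.00 = $182.00
Total withheld: $695.96 + $86.45 + $27.30 + $182.00 = $991.71
Net pay: $4,550.00 − $991.71 = $3,558.29

$3,558.29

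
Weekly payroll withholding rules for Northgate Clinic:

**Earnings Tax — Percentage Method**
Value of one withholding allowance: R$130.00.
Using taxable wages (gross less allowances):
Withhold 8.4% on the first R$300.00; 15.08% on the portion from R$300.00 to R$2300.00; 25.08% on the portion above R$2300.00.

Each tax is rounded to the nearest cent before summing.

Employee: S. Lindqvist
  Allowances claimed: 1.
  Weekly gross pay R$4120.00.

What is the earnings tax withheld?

R$750.65

Earnings Tax: taxable = R$4120.00 − 1×R$130.00 = R$3990.00
  R$326.80 + 25.08% × (R$3990.00 − R$2300.00) = R$326.80 + 25.08% × R$1690.00 = R$750.65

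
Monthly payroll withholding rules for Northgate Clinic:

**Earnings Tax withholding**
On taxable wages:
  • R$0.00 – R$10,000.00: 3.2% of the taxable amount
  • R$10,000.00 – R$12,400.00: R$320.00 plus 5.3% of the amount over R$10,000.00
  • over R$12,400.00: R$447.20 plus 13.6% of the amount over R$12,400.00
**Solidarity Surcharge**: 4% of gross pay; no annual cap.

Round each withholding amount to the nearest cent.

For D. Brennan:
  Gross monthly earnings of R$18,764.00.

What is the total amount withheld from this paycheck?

R$2,063.26

Earnings Tax: taxable = R$18,764.00
  R$447.20 + 13.6% × (R$18,764.00 − R$12,400.00) = R$447.20 + 13.6% × R$6,364.00 = R$1,312.70
Solidarity Surcharge: 4% × R$18,764.00 = R$750.56
Total: R$1,312.70 + R$750.56 = R$2,063.26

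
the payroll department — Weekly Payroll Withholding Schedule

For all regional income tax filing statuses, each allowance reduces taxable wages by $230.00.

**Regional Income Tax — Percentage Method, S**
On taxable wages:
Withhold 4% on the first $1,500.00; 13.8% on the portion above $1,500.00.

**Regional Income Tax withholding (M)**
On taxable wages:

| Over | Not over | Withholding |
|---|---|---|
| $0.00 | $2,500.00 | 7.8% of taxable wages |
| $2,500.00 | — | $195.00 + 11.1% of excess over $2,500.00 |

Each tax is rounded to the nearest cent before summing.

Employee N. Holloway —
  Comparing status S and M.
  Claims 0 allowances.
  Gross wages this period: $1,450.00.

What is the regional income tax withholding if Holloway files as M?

Regional Income Tax (M): taxable = $1,450.00
  7.8% × $1,450.00 = $113.10

$113.10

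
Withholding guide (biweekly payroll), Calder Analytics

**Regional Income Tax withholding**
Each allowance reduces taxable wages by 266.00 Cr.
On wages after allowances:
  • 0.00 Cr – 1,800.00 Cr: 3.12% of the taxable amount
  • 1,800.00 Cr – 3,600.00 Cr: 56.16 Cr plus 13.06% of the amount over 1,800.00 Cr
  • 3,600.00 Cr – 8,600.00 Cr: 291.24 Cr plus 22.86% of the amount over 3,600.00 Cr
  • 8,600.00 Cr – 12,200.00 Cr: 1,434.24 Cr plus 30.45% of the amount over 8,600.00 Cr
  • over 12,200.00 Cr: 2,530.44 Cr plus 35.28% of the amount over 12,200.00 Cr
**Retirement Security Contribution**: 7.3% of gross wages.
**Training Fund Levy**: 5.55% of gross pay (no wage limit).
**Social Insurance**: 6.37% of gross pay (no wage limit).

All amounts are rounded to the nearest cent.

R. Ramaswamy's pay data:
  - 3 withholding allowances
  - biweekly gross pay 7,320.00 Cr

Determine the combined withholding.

2,366.11 Cr

Regional Income Tax: taxable = 7,320.00 Cr − 3×266.00 Cr = 6,522.00 Cr
  291.24 Cr + 22.86% × (6,522.00 Cr − 3,600.00 Cr) = 291.24 Cr + 22.86% × 2,922.00 Cr = 959.21 Cr
Retirement Security Contribution: 7.3% × 7,320.00 Cr = 534.36 Cr
Training Fund Levy: 5.55% × 7,320.00 Cr = 406.26 Cr
Social Insurance: 6.37% × 7,320.00 Cr = 466.28 Cr
Total: 959.21 Cr + 534.36 Cr + 406.26 Cr + 466.28 Cr = 2,366.11 Cr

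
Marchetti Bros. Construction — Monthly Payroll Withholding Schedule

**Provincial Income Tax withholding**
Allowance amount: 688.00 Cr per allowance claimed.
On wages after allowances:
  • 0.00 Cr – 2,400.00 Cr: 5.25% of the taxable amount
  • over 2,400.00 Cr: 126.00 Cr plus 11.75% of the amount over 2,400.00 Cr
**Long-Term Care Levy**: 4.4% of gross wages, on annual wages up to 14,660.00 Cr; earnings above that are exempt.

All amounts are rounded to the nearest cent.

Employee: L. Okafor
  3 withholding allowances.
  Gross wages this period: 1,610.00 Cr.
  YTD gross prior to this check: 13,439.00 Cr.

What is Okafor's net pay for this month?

Provincial Income Tax: taxable = 1,610.00 Cr − 3×688.00 Cr = -454.00 Cr
  Taxable ≤ 0 → 0.00 Cr
Long-Term Care Levy: cap 14,660.00 Cr − YTD 13,439.00 Cr = 1,221.00 Cr subject; 4.4% × 1,221.00 Cr = 53.72 Cr
Total withheld: 0.00 Cr + 53.72 Cr = 53.72 Cr
Net pay: 1,610.00 Cr − 53.72 Cr = 1,556.28 Cr

1,556.28 Cr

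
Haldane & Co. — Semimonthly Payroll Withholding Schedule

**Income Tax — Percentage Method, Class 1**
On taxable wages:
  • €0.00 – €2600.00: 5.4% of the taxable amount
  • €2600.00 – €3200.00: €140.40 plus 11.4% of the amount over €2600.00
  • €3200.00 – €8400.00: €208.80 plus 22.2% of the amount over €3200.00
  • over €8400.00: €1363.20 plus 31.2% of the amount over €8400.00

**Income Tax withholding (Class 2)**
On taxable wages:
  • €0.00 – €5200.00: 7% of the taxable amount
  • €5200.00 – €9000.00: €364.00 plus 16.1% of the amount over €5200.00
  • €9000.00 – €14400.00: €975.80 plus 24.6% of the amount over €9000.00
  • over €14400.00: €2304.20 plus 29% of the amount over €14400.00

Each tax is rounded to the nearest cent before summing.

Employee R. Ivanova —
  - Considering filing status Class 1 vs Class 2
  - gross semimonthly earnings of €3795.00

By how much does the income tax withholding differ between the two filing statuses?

€75.24

Income Tax (Class 1): taxable = €3795.00
  €208.80 + 22.2% × (€3795.00 − €3200.00) = €208.80 + 22.2% × €595.00 = €340.89
Income Tax (Class 2): taxable = €3795.00
  7% × €3795.00 = €265.65
Difference: |€340.89 − €265.65| = €75.24 (higher under Class 1)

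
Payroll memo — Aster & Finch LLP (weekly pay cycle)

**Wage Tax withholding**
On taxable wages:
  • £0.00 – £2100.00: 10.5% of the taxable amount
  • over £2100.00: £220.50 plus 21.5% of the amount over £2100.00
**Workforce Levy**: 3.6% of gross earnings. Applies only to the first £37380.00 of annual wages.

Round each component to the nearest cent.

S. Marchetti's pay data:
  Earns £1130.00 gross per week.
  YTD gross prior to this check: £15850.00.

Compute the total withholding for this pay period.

£159.33

Wage Tax: taxable = £1130.00
  10.5% × £1130.00 = £118.65
Workforce Levy: 3.6% × £1130.00 = £40.68
Total: £118.65 + £40.68 = £159.33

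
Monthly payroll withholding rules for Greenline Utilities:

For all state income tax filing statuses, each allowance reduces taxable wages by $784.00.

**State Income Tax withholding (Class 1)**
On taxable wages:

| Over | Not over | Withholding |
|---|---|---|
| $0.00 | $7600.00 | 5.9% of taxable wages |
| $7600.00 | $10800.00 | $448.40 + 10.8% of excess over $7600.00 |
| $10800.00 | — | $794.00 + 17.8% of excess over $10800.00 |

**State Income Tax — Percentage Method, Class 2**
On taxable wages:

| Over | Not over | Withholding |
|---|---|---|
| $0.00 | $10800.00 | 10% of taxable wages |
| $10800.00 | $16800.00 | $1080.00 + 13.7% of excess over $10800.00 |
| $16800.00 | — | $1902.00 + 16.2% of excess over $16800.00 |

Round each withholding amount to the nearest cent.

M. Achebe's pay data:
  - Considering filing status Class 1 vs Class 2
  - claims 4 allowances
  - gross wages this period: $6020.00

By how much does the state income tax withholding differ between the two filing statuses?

$118.24

State Income Tax (Class 1): taxable = $6020.00 − 4×$784.00 = $2884.00
  5.9% × $2884.00 = $170.16
State Income Tax (Class 2): taxable = $6020.00 − 4×$784.00 = $2884.00
  10% × $2884.00 = $288.40
Difference: |$170.16 − $288.40| = $118.24 (higher under Class 2)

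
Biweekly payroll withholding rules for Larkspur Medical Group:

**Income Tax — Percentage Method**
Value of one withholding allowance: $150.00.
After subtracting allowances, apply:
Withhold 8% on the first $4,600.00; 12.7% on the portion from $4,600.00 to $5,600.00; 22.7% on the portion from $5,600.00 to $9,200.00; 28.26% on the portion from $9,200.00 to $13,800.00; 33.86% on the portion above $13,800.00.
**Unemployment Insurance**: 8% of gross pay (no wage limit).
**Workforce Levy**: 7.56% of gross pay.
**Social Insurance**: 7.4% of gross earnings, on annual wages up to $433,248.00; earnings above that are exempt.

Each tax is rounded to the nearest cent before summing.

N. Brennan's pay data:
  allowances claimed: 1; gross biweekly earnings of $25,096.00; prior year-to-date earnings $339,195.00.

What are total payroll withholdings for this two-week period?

Income Tax: taxable = $25,096.00 − 1×$150.00 = $24,946.00
  $2,612.16 + 33.86% × ($24,946.00 − $13,800.00) = $2,612.16 + 33.86% × $11,146.00 = $6,386.20
Unemployment Insurance: 8% × $25,096.00 = $2,007.68
Workforce Levy: 7.56% × $25,096.00 = $1,897.26
Social Insurance: 7.4% × $25,096.00 = $1,857.10
Total: $6,386.20 + $2,007.68 + $1,897.26 + $1,857.10 = $12,148.24

$12,148.24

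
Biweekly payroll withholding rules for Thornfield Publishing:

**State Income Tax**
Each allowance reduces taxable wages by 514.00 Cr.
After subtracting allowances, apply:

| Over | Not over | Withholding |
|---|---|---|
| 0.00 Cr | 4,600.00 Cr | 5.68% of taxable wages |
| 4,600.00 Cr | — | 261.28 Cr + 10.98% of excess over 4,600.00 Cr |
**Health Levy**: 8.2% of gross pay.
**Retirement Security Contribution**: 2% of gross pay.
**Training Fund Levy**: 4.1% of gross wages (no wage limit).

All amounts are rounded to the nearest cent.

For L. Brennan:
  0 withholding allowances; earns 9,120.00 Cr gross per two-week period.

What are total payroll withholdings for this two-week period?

2,061.74 Cr

State Income Tax: taxable = 9,120.00 Cr
  261.28 Cr + 10.98% × (9,120.00 Cr − 4,600.00 Cr) = 261.28 Cr + 10.98% × 4,520.00 Cr = 757.58 Cr
Health Levy: 8.2% × 9,120.00 Cr = 747.84 Cr
Retirement Security Contribution: 2% × 9,120.00 Cr = 182.40 Cr
Training Fund Levy: 4.1% × 9,120.00 Cr = 373.92 Cr
Total: 757.58 Cr + 747.84 Cr + 182.40 Cr + 373.92 Cr = 2,061.74 Cr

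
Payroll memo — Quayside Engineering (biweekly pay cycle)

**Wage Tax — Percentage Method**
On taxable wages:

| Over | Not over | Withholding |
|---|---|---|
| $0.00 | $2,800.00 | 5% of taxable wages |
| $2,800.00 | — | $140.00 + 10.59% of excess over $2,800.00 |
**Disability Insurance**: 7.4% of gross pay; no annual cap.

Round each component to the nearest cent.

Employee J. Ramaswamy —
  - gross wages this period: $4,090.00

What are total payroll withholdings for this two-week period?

$579.27

Wage Tax: taxable = $4,090.00
  $140.00 + 10.59% × ($4,090.00 − $2,800.00) = $140.00 + 10.59% × $1,290.00 = $276.61
Disability Insurance: 7.4% × $4,090.00 = $302.66
Total: $276.61 + $302.66 = $579.27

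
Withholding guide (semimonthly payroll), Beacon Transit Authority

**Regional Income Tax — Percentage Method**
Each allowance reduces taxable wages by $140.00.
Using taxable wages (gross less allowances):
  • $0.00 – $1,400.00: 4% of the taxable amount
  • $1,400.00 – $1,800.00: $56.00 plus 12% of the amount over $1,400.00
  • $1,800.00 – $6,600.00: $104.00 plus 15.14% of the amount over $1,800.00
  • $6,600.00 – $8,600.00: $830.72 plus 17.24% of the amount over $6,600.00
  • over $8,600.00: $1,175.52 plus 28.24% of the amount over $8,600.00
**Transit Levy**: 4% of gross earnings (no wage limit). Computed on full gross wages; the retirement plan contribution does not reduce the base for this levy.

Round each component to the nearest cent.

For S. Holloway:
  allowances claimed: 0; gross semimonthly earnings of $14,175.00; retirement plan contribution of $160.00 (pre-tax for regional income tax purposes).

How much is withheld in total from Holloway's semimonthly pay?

Regional Income Tax: taxable = $14,175.00 − $160.00 = $14,015.00
  $1,175.52 + 28.24% × ($14,015.00 − $8,600.00) = $1,175.52 + 28.24% × $5,415.00 = $2,704.72
Transit Levy: 4% × $14,175.00 = $567.00
Total: $2,704.72 + $567.00 = $3,271.72

$3,271.72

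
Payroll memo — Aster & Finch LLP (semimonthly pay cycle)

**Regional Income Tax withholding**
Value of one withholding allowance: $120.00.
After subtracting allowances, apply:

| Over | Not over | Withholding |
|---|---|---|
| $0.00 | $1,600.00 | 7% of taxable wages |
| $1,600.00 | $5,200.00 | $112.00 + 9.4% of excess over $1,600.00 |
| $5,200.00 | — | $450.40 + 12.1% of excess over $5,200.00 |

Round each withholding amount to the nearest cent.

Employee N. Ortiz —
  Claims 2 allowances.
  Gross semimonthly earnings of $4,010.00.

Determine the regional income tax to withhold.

Regional Income Tax: taxable = $4,010.00 − 2×$120.00 = $3,770.00
  $112.00 + 9.4% × ($3,770.00 − $1,600.00) = $112.00 + 9.4% × $2,170.00 = $315.98

$315.98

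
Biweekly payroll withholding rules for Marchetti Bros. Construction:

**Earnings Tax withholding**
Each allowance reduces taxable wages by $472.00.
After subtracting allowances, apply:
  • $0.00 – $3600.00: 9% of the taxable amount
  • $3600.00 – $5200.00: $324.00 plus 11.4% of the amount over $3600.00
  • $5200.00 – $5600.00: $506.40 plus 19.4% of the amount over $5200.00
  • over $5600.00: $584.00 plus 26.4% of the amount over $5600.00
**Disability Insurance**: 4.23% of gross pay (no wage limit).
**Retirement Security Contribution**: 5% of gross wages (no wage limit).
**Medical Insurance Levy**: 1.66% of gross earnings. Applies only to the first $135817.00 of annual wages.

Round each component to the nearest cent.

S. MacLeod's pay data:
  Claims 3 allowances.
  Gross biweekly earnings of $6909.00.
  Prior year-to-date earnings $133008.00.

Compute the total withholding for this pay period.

$1247.57

Earnings Tax: taxable = $6909.00 − 3×$472.00 = $5493.00
  $506.40 + 19.4% × ($5493.00 − $5200.00) = $506.40 + 19.4% × $293.00 = $563.24
Disability Insurance: 4.23% × $6909.00 = $292.25
Retirement Security Contribution: 5% × $6909.00 = $345.45
Medical Insurance Levy: cap $135817.00 − YTD $133008.00 = $2809.00 subject; 1.66% × $2809.00 = $46.63
Total: $563.24 + $292.25 + $345.45 + $46.63 = $1247.57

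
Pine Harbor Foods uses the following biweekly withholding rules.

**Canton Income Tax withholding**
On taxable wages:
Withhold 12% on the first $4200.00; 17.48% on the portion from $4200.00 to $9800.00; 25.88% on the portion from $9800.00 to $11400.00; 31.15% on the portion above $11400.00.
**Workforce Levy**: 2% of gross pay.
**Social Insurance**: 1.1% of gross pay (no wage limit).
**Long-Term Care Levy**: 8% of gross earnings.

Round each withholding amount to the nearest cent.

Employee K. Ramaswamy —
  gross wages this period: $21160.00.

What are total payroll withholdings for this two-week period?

$7285.96

Canton Income Tax: taxable = $21160.00
  $1896.96 + 31.15% × ($21160.00 − $11400.00) = $1896.96 + 31.15% × $9760.00 = $4937.20
Workforce Levy: 2% × $21160.00 = $423.20
Social Insurance: 1.1% × $21160.00 = $232.76
Long-Term Care Levy: 8% × $21160.00 = $1692.80
Total: $4937.20 + $423.20 + $232.76 + $1692.80 = $7285.96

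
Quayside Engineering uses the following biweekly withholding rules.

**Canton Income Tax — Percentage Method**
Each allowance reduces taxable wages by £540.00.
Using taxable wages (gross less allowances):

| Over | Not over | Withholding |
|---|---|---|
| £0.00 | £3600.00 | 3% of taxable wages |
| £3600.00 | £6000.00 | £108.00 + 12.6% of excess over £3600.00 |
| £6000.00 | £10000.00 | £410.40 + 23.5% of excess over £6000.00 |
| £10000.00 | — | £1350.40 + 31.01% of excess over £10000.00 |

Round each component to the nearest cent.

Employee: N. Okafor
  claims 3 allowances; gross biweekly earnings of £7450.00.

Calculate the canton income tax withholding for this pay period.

Canton Income Tax: taxable = £7450.00 − 3×£540.00 = £5830.00
  £108.00 + 12.6% × (£5830.00 − £3600.00) = £108.00 + 12.6% × £2230.00 = £388.98

£388.98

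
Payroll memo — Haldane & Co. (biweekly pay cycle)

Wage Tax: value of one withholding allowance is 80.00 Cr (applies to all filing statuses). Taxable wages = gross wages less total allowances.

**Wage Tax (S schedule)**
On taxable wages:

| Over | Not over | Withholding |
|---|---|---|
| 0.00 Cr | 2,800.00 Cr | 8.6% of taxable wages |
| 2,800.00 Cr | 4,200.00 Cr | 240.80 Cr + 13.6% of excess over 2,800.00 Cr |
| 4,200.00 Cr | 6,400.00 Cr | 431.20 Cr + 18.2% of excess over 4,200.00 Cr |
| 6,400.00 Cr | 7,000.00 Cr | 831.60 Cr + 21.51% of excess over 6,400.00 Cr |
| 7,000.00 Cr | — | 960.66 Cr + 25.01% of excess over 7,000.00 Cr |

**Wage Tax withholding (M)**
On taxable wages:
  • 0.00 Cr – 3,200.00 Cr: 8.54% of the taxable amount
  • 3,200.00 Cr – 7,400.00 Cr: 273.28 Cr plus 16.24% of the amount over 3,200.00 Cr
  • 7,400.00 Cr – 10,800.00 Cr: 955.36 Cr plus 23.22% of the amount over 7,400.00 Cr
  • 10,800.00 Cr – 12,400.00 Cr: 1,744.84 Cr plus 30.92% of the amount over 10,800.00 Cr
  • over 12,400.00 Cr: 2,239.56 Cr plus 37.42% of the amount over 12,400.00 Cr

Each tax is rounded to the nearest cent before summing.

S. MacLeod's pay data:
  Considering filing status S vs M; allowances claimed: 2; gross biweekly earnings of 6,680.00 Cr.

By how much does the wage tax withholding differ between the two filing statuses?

Wage Tax (S): taxable = 6,680.00 Cr − 2×80.00 Cr = 6,520.00 Cr
  831.60 Cr + 21.51% × (6,520.00 Cr − 6,400.00 Cr) = 831.60 Cr + 21.51% × 120.00 Cr = 857.41 Cr
Wage Tax (M): taxable = 6,680.00 Cr − 2×80.00 Cr = 6,520.00 Cr
  273.28 Cr + 16.24% × (6,520.00 Cr − 3,200.00 Cr) = 273.28 Cr + 16.24% × 3,320.00 Cr = 812.45 Cr
Difference: |857.41 Cr − 812.45 Cr| = 44.96 Cr (higher under S)

44.96 Cr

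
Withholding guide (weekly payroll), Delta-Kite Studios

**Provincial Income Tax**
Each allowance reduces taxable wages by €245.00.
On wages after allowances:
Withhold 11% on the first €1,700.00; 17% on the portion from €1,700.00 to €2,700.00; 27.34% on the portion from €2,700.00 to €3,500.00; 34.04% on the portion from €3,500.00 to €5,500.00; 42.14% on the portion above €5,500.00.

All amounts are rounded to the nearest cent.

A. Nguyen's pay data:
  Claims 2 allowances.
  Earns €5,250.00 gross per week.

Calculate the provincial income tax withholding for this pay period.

Provincial Income Tax: taxable = €5,250.00 − 2×€245.00 = €4,760.00
  €575.72 + 34.04% × (€4,760.00 − €3,500.00) = €575.72 + 34.04% × €1,260.00 = €1,004.62

€1,004.62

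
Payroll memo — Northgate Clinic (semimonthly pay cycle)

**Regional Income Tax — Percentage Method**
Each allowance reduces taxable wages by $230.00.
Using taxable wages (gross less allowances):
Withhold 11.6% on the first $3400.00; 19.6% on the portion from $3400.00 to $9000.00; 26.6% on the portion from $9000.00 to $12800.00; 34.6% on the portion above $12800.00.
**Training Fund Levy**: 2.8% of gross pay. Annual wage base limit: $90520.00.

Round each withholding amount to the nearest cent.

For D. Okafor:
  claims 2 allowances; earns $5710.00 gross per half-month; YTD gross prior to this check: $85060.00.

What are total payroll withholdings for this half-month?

$909.88

Regional Income Tax: taxable = $5710.00 − 2×$230.00 = $5250.00
  $394.40 + 19.6% × ($5250.00 − $3400.00) = $394.40 + 19.6% × $1850.00 = $757.00
Training Fund Levy: cap $90520.00 − YTD $85060.00 = $5460.00 subject; 2.8% × $5460.00 = $152.88
Total: $757.00 + $152.88 = $909.88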